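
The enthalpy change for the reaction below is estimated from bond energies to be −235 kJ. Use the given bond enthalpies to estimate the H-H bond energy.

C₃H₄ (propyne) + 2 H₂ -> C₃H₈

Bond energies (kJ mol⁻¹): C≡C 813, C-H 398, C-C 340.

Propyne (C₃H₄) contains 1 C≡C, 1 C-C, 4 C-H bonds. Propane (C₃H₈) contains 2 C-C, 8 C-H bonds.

D(H-H) ≈ 442 kJ/mol

Let D be the H-H bond energy.
Σ(broken) = 1×813 + 1×340 + 4×398 + 2×D = 2745 + 2D
Σ(formed) = 2×340 + 8×398 = 3864
ΔH = Σ(broken) − Σ(formed) = (2745 + 2D) − (3864) = −1119 + 2D
Setting this equal to −235 kJ gives 2D = 884, so D = 442 kJ/mol.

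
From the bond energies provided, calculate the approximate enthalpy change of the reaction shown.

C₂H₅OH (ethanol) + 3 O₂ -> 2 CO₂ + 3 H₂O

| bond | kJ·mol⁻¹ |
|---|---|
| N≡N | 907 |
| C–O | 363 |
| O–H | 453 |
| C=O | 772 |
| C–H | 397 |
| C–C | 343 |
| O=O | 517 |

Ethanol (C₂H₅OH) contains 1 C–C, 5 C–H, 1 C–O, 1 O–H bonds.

ΔH ≈ −1111 kJ

Bonds broken (reactants):
  C–C: 1 × 343 = 343
  C–H: 5 × 397 = 1985
  C–O: 1 × 363 = 363
  O–H: 1 × 453 = 453
  O=O: 3 × 517 = 1551
  Σ(broken) = 4695 kJ
Bonds formed (products):
  C=O: 4 × 772 = 3088
  O–H: 6 × 453 = 2718
  Σ(formed) = 5806 kJ
ΔH = Σ(broken) − Σ(formed) = 4695 − 5806 = −1111 kJ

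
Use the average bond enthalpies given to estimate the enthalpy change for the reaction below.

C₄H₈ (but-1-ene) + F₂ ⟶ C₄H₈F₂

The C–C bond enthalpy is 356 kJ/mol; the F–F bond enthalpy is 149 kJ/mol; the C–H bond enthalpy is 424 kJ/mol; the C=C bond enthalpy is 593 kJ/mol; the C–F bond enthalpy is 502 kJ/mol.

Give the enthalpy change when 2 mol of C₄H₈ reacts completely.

ΔH = −1236 kJ

Bonds broken (reactants):
  C–C: 2 × 356 = 712
  C–H: 8 × 424 = 3392
  C=C: 1 × 593 = 593
  F–F: 1 × 149 = 149
  Σ(broken) = 4846 kJ
Bonds formed (products):
  C–C: 3 × 356 = 1068
  C–F: 2 × 502 = 1004
  C–H: 8 × 424 = 3392
  Σ(formed) = 5464 kJ
ΔH = Σ(broken) − Σ(formed) = 4846 − 5464 = −618 kJ
For 2× the reaction as written: 2 × (−618) = −1236 kJ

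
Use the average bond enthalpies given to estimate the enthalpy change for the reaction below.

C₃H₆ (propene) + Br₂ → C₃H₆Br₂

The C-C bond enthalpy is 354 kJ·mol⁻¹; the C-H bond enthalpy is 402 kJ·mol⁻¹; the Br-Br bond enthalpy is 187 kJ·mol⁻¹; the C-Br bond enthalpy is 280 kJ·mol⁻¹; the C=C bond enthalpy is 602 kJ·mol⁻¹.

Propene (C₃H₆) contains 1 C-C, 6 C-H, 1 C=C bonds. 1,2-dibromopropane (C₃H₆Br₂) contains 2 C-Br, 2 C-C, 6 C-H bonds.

ΔH ≈ −125 kJ

Bonds broken (reactants):
  Br-Br: 1 × 187 = 187
  C-C: 1 × 354 = 354
  C-H: 6 × 402 = 2412
  C=C: 1 × 602 = 602
  Σ(broken) = 3555 kJ
Bonds formed (products):
  C-Br: 2 × 280 = 560
  C-C: 2 × 354 = 708
  C-H: 6 × 402 = 2412
  Σ(formed) = 3680 kJ
ΔH = Σ(broken) − Σ(formed) = 3555 − 3680 = −125 kJ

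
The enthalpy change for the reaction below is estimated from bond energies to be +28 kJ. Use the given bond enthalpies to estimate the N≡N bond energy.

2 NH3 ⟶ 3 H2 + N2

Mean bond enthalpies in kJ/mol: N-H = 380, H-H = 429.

Let D be the N≡N bond energy.
Σ(broken) = 6×380 = 2280
Σ(formed) = 3×429 + 1×D = 1287 + D
ΔH = Σ(broken) − Σ(formed) = (2280) − (1287 + D) = +993 − D
Setting this equal to +28 kJ gives D = 965 kJ/mol.

D(N≡N) ≈ 965 kJ/mol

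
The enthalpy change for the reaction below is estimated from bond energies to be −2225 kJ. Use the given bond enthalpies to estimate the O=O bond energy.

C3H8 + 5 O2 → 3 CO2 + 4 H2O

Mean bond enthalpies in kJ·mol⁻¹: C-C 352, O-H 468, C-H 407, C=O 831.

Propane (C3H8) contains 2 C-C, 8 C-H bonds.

Let D be the O=O bond energy.
Σ(broken) = 2×352 + 8×407 + 5×D = 3960 + 5D
Σ(formed) = 6×831 + 8×468 = 8730
ΔH = Σ(broken) − Σ(formed) = (3960 + 5D) − (8730) = −4770 + 5D
Setting this equal to −2225 kJ gives 5D = 2545, so D = 509 kJ/mol.

D(O=O) ≈ 509 kJ/mol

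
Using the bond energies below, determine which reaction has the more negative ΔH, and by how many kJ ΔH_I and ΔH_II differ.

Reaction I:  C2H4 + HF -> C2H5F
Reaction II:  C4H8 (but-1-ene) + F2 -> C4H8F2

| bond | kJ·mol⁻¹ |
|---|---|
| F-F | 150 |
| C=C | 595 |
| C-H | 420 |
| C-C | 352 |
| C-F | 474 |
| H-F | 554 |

Reaction I:
  Bonds broken (reactants):
    C-H: 4 × 420 = 1680
    C=C: 1 × 595 = 595
    H-F: 1 × 554 = 554
    Σ(broken) = 2829 kJ
  Bonds formed (products):
    C-C: 1 × 352 = 352
    C-F: 1 × 474 = 474
    C-H: 5 × 420 = 2100
    Σ(formed) = 2926 kJ
  ΔH_I = 2829 − 2926 = −97 kJ
Reaction II:
  Bonds broken (reactants):
    C-C: 2 × 352 = 704
    C-H: 8 × 420 = 3360
    C=C: 1 × 595 = 595
    F-F: 1 × 150 = 150
    Σ(broken) = 4809 kJ
  Bonds formed (products):
    C-C: 3 × 352 = 1056
    C-F: 2 × 474 = 948
    C-H: 8 × 420 = 3360
    Σ(formed) = 5364 kJ
  ΔH_II = 4809 − 5364 = −555 kJ
ΔH_I − ΔH_II = +458 kJ, so reaction II has the more negative ΔH; |ΔH_I − ΔH_II| = 458 kJ.

Reaction II, by 458 kJ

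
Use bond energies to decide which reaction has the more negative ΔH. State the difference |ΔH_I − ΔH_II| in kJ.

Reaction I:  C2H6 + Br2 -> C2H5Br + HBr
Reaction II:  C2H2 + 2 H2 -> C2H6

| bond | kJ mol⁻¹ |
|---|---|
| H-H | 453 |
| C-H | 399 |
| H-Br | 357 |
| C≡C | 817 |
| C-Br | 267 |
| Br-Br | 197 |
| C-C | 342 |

Reaction II, by 187 kJ

Reaction I:
  Bonds broken (reactants):
    Br-Br: 1 × 197 = 197
    C-C: 1 × 342 = 342
    C-H: 6 × 399 = 2394
    Σ(broken) = 2933 kJ
  Bonds formed (products):
    C-Br: 1 × 267 = 267
    C-C: 1 × 342 = 342
    C-H: 5 × 399 = 1995
    H-Br: 1 × 357 = 357
    Σ(formed) = 2961 kJ
  ΔH_I = 2933 − 2961 = −28 kJ
Reaction II:
  Bonds broken (reactants):
    C≡C: 1 × 817 = 817
    C-H: 2 × 399 = 798
    H-H: 2 × 453 = 906
    Σ(broken) = 2521 kJ
  Bonds formed (products):
    C-C: 1 × 342 = 342
    C-H: 6 × 399 = 2394
    Σ(formed) = 2736 kJ
  ΔH_II = 2521 − 2736 = −215 kJ
ΔH_I − ΔH_II = +187 kJ, so reaction II has the more negative ΔH; |ΔH_I − ΔH_II| = 187 kJ.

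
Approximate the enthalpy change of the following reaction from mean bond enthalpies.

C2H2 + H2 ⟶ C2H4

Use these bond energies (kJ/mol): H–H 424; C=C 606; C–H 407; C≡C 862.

ΔH ≈ −134 kJ

Bonds broken (reactants):
  C≡C: 1 × 862 = 862
  C–H: 2 × 407 = 814
  H–H: 1 × 424 = 424
  Σ(broken) = 2100 kJ
Bonds formed (products):
  C–H: 4 × 407 = 1628
  C=C: 1 × 606 = 606
  Σ(formed) = 2234 kJ
ΔH = Σ(broken) − Σ(formed) = 2100 − 2234 = −134 kJ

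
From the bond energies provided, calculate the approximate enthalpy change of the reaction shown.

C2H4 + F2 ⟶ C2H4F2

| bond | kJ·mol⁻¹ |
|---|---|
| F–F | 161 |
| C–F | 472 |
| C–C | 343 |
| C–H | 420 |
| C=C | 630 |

ΔH ≈ −496 kJ

Bonds broken (reactants):
  C–H: 4 × 420 = 1680
  C=C: 1 × 630 = 630
  F–F: 1 × 161 = 161
  Σ(broken) = 2471 kJ
Bonds formed (products):
  C–C: 1 × 343 = 343
  C–F: 2 × 472 = 944
  C–H: 4 × 420 = 1680
  Σ(formed) = 2967 kJ
ΔH = Σ(broken) − Σ(formed) = 2471 − 2967 = −496 kJ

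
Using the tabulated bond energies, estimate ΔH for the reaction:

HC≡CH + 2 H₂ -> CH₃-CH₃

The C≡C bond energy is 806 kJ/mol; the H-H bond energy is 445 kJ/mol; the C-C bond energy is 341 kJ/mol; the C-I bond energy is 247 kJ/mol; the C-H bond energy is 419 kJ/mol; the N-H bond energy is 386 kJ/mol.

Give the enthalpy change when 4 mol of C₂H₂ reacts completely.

ΔH = −1284 kJ

Bonds broken (reactants):
  C≡C: 1 × 806 = 806
  C-H: 2 × 419 = 838
  H-H: 2 × 445 = 890
  Σ(broken) = 2534 kJ
Bonds formed (products):
  C-C: 1 × 341 = 341
  C-H: 6 × 419 = 2514
  Σ(formed) = 2855 kJ
ΔH = Σ(broken) − Σ(formed) = 2534 − 2855 = −321 kJ
For 4× the reaction as written: 4 × (−321) = −1284 kJ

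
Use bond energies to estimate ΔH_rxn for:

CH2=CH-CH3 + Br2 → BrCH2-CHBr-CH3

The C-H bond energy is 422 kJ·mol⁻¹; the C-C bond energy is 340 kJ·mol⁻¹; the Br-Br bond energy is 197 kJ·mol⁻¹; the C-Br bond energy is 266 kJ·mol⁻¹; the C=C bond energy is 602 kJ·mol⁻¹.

Bonds broken (reactants):
  Br-Br: 1 × 197 = 197
  C-C: 1 × 340 = 340
  C-H: 6 × 422 = 2532
  C=C: 1 × 602 = 602
  Σ(broken) = 3671 kJ
Bonds formed (products):
  C-Br: 2 × 266 = 532
  C-C: 2 × 340 = 680
  C-H: 6 × 422 = 2532
  Σ(formed) = 3744 kJ
ΔH = Σ(broken) − Σ(formed) = 3671 − 3744 = −73 kJ

ΔH ≈ −73 kJ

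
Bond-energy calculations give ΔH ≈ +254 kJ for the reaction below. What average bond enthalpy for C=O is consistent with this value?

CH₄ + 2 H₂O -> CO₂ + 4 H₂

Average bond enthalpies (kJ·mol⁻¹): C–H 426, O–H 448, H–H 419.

Let D be the C=O bond energy.
Σ(broken) = 4×426 + 4×448 = 3496
Σ(formed) = 2×D + 4×419 = 1676 + 2D
ΔH = Σ(broken) − Σ(formed) = (3496) − (1676 + 2D) = +1820 − 2D
Setting this equal to +254 kJ gives 2D = 1566, so D = 783 kJ/mol.

D(C=O) ≈ 783 kJ/mol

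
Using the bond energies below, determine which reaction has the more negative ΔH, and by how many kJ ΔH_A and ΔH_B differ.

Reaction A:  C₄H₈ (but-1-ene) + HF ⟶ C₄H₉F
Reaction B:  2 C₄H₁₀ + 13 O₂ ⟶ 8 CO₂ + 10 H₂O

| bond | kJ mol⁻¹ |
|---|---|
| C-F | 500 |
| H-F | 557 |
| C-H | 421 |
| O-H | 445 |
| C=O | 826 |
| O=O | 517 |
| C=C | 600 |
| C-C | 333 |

Reaction A:
  Bonds broken (reactants):
    C-C: 2 × 333 = 666
    C-H: 8 × 421 = 3368
    C=C: 1 × 600 = 600
    H-F: 1 × 557 = 557
    Σ(broken) = 5191 kJ
  Bonds formed (products):
    C-C: 3 × 333 = 999
    C-F: 1 × 500 = 500
    C-H: 9 × 421 = 3789
    Σ(formed) = 5288 kJ
  ΔH_A = 5191 − 5288 = −97 kJ
Reaction B:
  Bonds broken (reactants):
    C-C: 6 × 333 = 1998
    C-H: 20 × 421 = 8420
    O=O: 13 × 517 = 6721
    Σ(broken) = 17139 kJ
  Bonds formed (products):
    C=O: 16 × 826 = 13216
    O-H: 20 × 445 = 8900
    Σ(formed) = 22116 kJ
  ΔH_B = 17139 − 22116 = −4977 kJ
ΔH_A − ΔH_B = +4880 kJ, so reaction B has the more negative ΔH; |ΔH_A − ΔH_B| = 4880 kJ.

Reaction B, by 4880 kJ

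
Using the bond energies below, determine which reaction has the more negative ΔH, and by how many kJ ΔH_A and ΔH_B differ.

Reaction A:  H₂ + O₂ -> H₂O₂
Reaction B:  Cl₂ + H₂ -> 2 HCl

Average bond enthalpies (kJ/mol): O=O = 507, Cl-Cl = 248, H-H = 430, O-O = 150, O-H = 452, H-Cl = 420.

Reaction A:
  Bonds broken (reactants):
    H-H: 1 × 430 = 430
    O=O: 1 × 507 = 507
    Σ(broken) = 937 kJ
  Bonds formed (products):
    O-H: 2 × 452 = 904
    O-O: 1 × 150 = 150
    Σ(formed) = 1054 kJ
  ΔH_A = 937 − 1054 = −117 kJ
Reaction B:
  Bonds broken (reactants):
    Cl-Cl: 1 × 248 = 248
    H-H: 1 × 430 = 430
    Σ(broken) = 678 kJ
  Bonds formed (products):
    H-Cl: 2 × 420 = 840
    Σ(formed) = 840 kJ
  ΔH_B = 678 − 840 = −162 kJ
ΔH_A − ΔH_B = +45 kJ, so reaction B has the more negative ΔH; |ΔH_A − ΔH_B| = 45 kJ.

Reaction B, by 45 kJ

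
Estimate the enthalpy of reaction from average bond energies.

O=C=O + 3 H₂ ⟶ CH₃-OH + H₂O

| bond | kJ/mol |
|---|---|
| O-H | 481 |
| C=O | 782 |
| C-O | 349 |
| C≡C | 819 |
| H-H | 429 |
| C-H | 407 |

Bonds broken (reactants):
  C=O: 2 × 782 = 1564
  H-H: 3 × 429 = 1287
  Σ(broken) = 2851 kJ
Bonds formed (products):
  C-H: 3 × 407 = 1221
  C-O: 1 × 349 = 349
  O-H: 3 × 481 = 1443
  Σ(formed) = 3013 kJ
ΔH = Σ(broken) − Σ(formed) = 2851 − 3013 = −162 kJ

ΔH ≈ −162 kJ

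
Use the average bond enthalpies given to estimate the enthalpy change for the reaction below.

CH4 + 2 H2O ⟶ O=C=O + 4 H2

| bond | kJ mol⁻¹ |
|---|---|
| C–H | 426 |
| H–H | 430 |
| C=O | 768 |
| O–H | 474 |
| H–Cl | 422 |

Bonds broken (reactants):
  C–H: 4 × 426 = 1704
  O–H: 4 × 474 = 1896
  Σ(broken) = 3600 kJ
Bonds formed (products):
  C=O: 2 × 768 = 1536
  H–H: 4 × 430 = 1720
  Σ(formed) = 3256 kJ
ΔH = Σ(broken) − Σ(formed) = 3600 − 3256 = +344 kJ

ΔH ≈ +344 kJ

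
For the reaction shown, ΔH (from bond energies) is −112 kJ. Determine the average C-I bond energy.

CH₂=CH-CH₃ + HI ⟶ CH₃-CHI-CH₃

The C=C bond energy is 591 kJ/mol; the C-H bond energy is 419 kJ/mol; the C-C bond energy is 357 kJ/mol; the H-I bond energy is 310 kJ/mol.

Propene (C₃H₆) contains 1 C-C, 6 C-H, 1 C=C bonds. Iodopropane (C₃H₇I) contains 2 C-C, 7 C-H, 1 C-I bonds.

Let D be the C-I bond energy.
Σ(broken) = 1×357 + 6×419 + 1×591 + 1×310 = 3772
Σ(formed) = 2×357 + 7×419 + 1×D = 3647 + D
ΔH = Σ(broken) − Σ(formed) = (3772) − (3647 + D) = +125 − D
Setting this equal to −112 kJ gives D = 237 kJ/mol.

D(C-I) ≈ 237 kJ/mol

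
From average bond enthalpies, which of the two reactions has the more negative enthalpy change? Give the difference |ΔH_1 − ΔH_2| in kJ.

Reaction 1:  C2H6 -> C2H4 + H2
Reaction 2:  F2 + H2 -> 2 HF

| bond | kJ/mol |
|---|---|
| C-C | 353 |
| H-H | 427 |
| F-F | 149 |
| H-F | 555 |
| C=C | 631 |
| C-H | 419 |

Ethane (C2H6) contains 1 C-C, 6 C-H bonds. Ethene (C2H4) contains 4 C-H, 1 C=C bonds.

Reaction 2, by 667 kJ

Reaction 1:
  Bonds broken (reactants):
    C-C: 1 × 353 = 353
    C-H: 6 × 419 = 2514
    Σ(broken) = 2867 kJ
  Bonds formed (products):
    C-H: 4 × 419 = 1676
    C=C: 1 × 631 = 631
    H-H: 1 × 427 = 427
    Σ(formed) = 2734 kJ
  ΔH_1 = 2867 − 2734 = +133 kJ
Reaction 2:
  Bonds broken (reactants):
    F-F: 1 × 149 = 149
    H-H: 1 × 427 = 427
    Σ(broken) = 576 kJ
  Bonds formed (products):
    H-F: 2 × 555 = 1110
    Σ(formed) = 1110 kJ
  ΔH_2 = 576 − 1110 = −534 kJ
ΔH_1 − ΔH_2 = +667 kJ, so reaction 2 has the more negative ΔH; |ΔH_1 − ΔH_2| = 667 kJ.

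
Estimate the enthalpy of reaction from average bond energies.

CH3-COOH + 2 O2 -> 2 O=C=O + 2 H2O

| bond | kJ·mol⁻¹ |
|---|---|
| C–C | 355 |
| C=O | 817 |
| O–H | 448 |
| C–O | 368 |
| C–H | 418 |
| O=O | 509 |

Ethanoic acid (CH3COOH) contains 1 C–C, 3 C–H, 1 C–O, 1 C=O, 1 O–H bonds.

Bonds broken (reactants):
  C–C: 1 × 355 = 355
  C–H: 3 × 418 = 1254
  C–O: 1 × 368 = 368
  C=O: 1 × 817 = 817
  O–H: 1 × 448 = 448
  O=O: 2 × 509 = 1018
  Σ(broken) = 4260 kJ
Bonds formed (products):
  C=O: 4 × 817 = 3268
  O–H: 4 × 448 = 1792
  Σ(formed) = 5060 kJ
ΔH = Σ(broken) − Σ(formed) = 4260 − 5060 = −800 kJ

ΔH ≈ −800 kJ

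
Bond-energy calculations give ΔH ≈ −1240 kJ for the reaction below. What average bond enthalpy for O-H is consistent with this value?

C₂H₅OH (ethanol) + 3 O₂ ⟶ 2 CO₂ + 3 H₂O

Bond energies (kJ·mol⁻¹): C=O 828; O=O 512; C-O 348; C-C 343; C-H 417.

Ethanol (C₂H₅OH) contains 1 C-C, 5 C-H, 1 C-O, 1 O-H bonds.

D(O-H) ≈ 448 kJ/mol

Let D be the O-H bond energy.
Σ(broken) = 1×343 + 5×417 + 1×348 + 1×D + 3×512 = 4312 + D
Σ(formed) = 4×828 + 6×D = 3312 + 6D
ΔH = Σ(broken) − Σ(formed) = (4312 + D) − (3312 + 6D) = +1000 − 5D
Setting this equal to −1240 kJ gives 5D = 2240, so D = 448 kJ/mol.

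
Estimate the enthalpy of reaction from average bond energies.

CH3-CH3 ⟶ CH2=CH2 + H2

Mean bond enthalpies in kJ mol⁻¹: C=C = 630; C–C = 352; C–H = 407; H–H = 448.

ΔH ≈ +88 kJ

Bonds broken (reactants):
  C–C: 1 × 352 = 352
  C–H: 6 × 407 = 2442
  Σ(broken) = 2794 kJ
Bonds formed (products):
  C–H: 4 × 407 = 1628
  C=C: 1 × 630 = 630
  H–H: 1 × 448 = 448
  Σ(formed) = 2706 kJ
ΔH = Σ(broken) − Σ(formed) = 2794 − 2706 = +88 kJ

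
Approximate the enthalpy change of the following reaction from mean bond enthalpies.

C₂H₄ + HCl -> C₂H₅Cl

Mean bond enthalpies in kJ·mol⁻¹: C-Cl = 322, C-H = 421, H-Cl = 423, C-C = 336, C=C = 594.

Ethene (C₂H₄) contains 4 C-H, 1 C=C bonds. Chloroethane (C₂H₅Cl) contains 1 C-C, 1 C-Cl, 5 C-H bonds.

ΔH ≈ −62 kJ

Bonds broken (reactants):
  C-H: 4 × 421 = 1684
  C=C: 1 × 594 = 594
  H-Cl: 1 × 423 = 423
  Σ(broken) = 2701 kJ
Bonds formed (products):
  C-C: 1 × 336 = 336
  C-Cl: 1 × 322 = 322
  C-H: 5 × 421 = 2105
  Σ(formed) = 2763 kJ
ΔH = Σ(broken) − Σ(formed) = 2701 − 2763 = −62 kJ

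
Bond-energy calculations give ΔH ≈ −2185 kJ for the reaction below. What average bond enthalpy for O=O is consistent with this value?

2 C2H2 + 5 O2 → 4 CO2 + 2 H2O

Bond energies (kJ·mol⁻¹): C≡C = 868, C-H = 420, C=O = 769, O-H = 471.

Let D be the O=O bond energy.
Σ(broken) = 2×868 + 4×420 + 5×D = 3416 + 5D
Σ(formed) = 8×769 + 4×471 = 8036
ΔH = Σ(broken) − Σ(formed) = (3416 + 5D) − (8036) = −4620 + 5D
Setting this equal to −2185 kJ gives 5D = 2435, so D = 487 kJ/mol.

D(O=O) ≈ 487 kJ/mol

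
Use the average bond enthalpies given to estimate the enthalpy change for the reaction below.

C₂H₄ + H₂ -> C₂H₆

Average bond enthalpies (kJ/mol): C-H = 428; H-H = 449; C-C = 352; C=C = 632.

ΔH ≈ −127 kJ

Bonds broken (reactants):
  C-H: 4 × 428 = 1712
  C=C: 1 × 632 = 632
  H-H: 1 × 449 = 449
  Σ(broken) = 2793 kJ
Bonds formed (products):
  C-C: 1 × 352 = 352
  C-H: 6 × 428 = 2568
  Σ(formed) = 2920 kJ
ΔH = Σ(broken) − Σ(formed) = 2793 − 2920 = −127 kJ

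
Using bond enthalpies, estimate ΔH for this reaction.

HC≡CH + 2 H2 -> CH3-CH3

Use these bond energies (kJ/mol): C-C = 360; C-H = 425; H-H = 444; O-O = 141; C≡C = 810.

ΔH ≈ −362 kJ

Bonds broken (reactants):
  C≡C: 1 × 810 = 810
  C-H: 2 × 425 = 850
  H-H: 2 × 444 = 888
  Σ(broken) = 2548 kJ
Bonds formed (products):
  C-C: 1 × 360 = 360
  C-H: 6 × 425 = 2550
  Σ(formed) = 2910 kJ
ΔH = Σ(broken) − Σ(formed) = 2548 − 2910 = −362 kJ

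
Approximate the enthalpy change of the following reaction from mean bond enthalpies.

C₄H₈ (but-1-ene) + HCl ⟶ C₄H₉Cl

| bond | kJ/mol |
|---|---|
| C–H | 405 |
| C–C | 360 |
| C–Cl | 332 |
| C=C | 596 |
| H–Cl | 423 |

Bonds broken (reactants):
  C–C: 2 × 360 = 720
  C–H: 8 × 405 = 3240
  C=C: 1 × 596 = 596
  H–Cl: 1 × 423 = 423
  Σ(broken) = 4979 kJ
Bonds formed (products):
  C–C: 3 × 360 = 1080
  C–Cl: 1 × 332 = 332
  C–H: 9 × 405 = 3645
  Σ(formed) = 5057 kJ
ΔH = Σ(broken) − Σ(formed) = 4979 − 5057 = −78 kJ

ΔH ≈ −78 kJ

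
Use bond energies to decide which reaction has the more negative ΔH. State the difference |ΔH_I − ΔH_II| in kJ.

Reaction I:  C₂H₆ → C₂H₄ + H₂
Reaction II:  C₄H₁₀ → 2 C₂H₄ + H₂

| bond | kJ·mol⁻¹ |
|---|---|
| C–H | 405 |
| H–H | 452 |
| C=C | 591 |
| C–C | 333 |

Reaction I, by 75 kJ

Reaction I:
  Bonds broken (reactants):
    C–C: 1 × 333 = 333
    C–H: 6 × 405 = 2430
    Σ(broken) = 2763 kJ
  Bonds formed (products):
    C–H: 4 × 405 = 1620
    C=C: 1 × 591 = 591
    H–H: 1 × 452 = 452
    Σ(formed) = 2663 kJ
  ΔH_I = 2763 − 2663 = +100 kJ
Reaction II:
  Bonds broken (reactants):
    C–C: 3 × 333 = 999
    C–H: 10 × 405 = 4050
    Σ(broken) = 5049 kJ
  Bonds formed (products):
    C–H: 8 × 405 = 3240
    C=C: 2 × 591 = 1182
    H–H: 1 × 452 = 452
    Σ(formed) = 4874 kJ
  ΔH_II = 5049 − 4874 = +175 kJ
ΔH_I − ΔH_II = −75 kJ, so reaction I has the more negative ΔH; |ΔH_I − ΔH_II| = 75 kJ.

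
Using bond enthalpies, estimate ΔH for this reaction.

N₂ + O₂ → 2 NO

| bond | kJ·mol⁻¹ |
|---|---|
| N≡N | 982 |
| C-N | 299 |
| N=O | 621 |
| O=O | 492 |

Bonds broken (reactants):
  N≡N: 1 × 982 = 982
  O=O: 1 × 492 = 492
  Σ(broken) = 1474 kJ
Bonds formed (products):
  N=O: 2 × 621 = 1242
  Σ(formed) = 1242 kJ
ΔH = Σ(broken) − Σ(formed) = 1474 − 1242 = +232 kJ

ΔH ≈ +232 kJ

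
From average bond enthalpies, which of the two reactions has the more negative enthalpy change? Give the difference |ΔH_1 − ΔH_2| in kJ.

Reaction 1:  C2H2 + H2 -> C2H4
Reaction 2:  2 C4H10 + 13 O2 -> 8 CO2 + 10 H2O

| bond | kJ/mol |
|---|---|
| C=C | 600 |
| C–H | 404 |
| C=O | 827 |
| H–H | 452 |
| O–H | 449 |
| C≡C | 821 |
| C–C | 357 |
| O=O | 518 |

Reaction 1:
  Bonds broken (reactants):
    C≡C: 1 × 821 = 821
    C–H: 2 × 404 = 808
    H–H: 1 × 452 = 452
    Σ(broken) = 2081 kJ
  Bonds formed (products):
    C–H: 4 × 404 = 1616
    C=C: 1 × 600 = 600
    Σ(formed) = 2216 kJ
  ΔH_1 = 2081 − 2216 = −135 kJ
Reaction 2:
  Bonds broken (reactants):
    C–C: 6 × 357 = 2142
    C–H: 20 × 404 = 8080
    O=O: 13 × 518 = 6734
    Σ(broken) = 16956 kJ
  Bonds formed (products):
    C=O: 16 × 827 = 13232
    O–H: 20 × 449 = 8980
    Σ(formed) = 22212 kJ
  ΔH_2 = 16956 − 22212 = −5256 kJ
ΔH_1 − ΔH_2 = +5121 kJ, so reaction 2 has the more negative ΔH; |ΔH_1 − ΔH_2| = 5121 kJ.

Reaction 2, by 5121 kJ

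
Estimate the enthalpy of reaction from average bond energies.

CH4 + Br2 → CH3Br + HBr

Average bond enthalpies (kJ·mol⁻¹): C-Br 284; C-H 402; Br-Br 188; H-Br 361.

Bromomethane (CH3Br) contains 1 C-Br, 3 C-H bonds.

Bonds broken (reactants):
  Br-Br: 1 × 188 = 188
  C-H: 4 × 402 = 1608
  Σ(broken) = 1796 kJ
Bonds formed (products):
  C-Br: 1 × 284 = 284
  C-H: 3 × 402 = 1206
  H-Br: 1 × 361 = 361
  Σ(formed) = 1851 kJ
ΔH = Σ(broken) − Σ(formed) = 1796 − 1851 = −55 kJ

ΔH ≈ −55 kJ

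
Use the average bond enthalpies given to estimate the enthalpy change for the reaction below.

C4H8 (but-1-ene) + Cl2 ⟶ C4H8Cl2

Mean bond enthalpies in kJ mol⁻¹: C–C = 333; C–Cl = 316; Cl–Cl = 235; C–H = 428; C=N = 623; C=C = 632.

Bonds broken (reactants):
  C–C: 2 × 333 = 666
  C–H: 8 × 428 = 3424
  C=C: 1 × 632 = 632
  Cl–Cl: 1 × 235 = 235
  Σ(broken) = 4957 kJ
Bonds formed (products):
  C–C: 3 × 333 = 999
  C–Cl: 2 × 316 = 632
  C–H: 8 × 428 = 3424
  Σ(formed) = 5055 kJ
ΔH = Σ(broken) − Σ(formed) = 4957 − 5055 = −98 kJ

ΔH ≈ −98 kJ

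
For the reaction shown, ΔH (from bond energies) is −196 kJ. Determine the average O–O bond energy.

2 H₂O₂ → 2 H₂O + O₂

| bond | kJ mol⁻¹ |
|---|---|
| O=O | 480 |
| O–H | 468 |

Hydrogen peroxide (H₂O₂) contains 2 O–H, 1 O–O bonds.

D(O–O) ≈ 142 kJ/mol

Let D be the O–O bond energy.
Σ(broken) = 4×468 + 2×D = 1872 + 2D
Σ(formed) = 4×468 + 1×480 = 2352
ΔH = Σ(broken) − Σ(formed) = (1872 + 2D) − (2352) = −480 + 2D
Setting this equal to −196 kJ gives 2D = 284, so D = 142 kJ/mol.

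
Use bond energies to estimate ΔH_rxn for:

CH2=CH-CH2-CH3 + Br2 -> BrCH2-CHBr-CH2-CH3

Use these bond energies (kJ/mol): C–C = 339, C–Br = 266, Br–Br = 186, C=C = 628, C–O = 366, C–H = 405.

ΔH ≈ −57 kJ

Bonds broken (reactants):
  Br–Br: 1 × 186 = 186
  C–C: 2 × 339 = 678
  C–H: 8 × 405 = 3240
  C=C: 1 × 628 = 628
  Σ(broken) = 4732 kJ
Bonds formed (products):
  C–Br: 2 × 266 = 532
  C–C: 3 × 339 = 1017
  C–H: 8 × 405 = 3240
  Σ(formed) = 4789 kJ
ΔH = Σ(broken) − Σ(formed) = 4732 − 4789 = −57 kJ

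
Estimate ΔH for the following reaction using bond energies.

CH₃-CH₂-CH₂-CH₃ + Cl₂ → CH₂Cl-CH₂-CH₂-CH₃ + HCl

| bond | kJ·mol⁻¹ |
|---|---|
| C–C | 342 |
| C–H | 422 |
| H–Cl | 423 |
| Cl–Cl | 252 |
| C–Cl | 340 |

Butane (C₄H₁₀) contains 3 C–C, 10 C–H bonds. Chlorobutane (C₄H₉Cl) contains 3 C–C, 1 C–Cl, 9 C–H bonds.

ΔH ≈ −89 kJ

Bonds broken (reactants):
  C–C: 3 × 342 = 1026
  C–H: 10 × 422 = 4220
  Cl–Cl: 1 × 252 = 252
  Σ(broken) = 5498 kJ
Bonds formed (products):
  C–C: 3 × 342 = 1026
  C–Cl: 1 × 340 = 340
  C–H: 9 × 422 = 3798
  H–Cl: 1 × 423 = 423
  Σ(formed) = 5587 kJ
ΔH = Σ(broken) − Σ(formed) = 5498 − 5587 = −89 kJ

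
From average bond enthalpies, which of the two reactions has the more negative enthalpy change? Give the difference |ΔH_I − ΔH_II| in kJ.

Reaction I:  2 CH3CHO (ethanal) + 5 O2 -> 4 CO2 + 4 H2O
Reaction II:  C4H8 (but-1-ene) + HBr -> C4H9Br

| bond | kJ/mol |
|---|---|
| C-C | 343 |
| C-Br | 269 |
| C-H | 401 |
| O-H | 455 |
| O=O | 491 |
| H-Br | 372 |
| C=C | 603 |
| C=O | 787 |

Reaction I:
  Bonds broken (reactants):
    C-C: 2 × 343 = 686
    C-H: 8 × 401 = 3208
    C=O: 2 × 787 = 1574
    O=O: 5 × 491 = 2455
    Σ(broken) = 7923 kJ
  Bonds formed (products):
    C=O: 8 × 787 = 6296
    O-H: 8 × 455 = 3640
    Σ(formed) = 9936 kJ
  ΔH_I = 7923 − 9936 = −2013 kJ
Reaction II:
  Bonds broken (reactants):
    C-C: 2 × 343 = 686
    C-H: 8 × 401 = 3208
    C=C: 1 × 603 = 603
    H-Br: 1 × 372 = 372
    Σ(broken) = 4869 kJ
  Bonds formed (products):
    C-Br: 1 × 269 = 269
    C-C: 3 × 343 = 1029
    C-H: 9 × 401 = 3609
    Σ(formed) = 4907 kJ
  ΔH_II = 4869 − 4907 = −38 kJ
ΔH_I − ΔH_II = −1975 kJ, so reaction I has the more negative ΔH; |ΔH_I − ΔH_II| = 1975 kJ.

Reaction I, by 1975 kJ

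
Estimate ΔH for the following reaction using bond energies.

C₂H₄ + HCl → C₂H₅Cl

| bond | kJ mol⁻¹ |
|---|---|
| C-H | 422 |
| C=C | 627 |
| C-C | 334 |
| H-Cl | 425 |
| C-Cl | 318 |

ΔH ≈ −22 kJ

Bonds broken (reactants):
  C-H: 4 × 422 = 1688
  C=C: 1 × 627 = 627
  H-Cl: 1 × 425 = 425
  Σ(broken) = 2740 kJ
Bonds formed (products):
  C-C: 1 × 334 = 334
  C-Cl: 1 × 318 = 318
  C-H: 5 × 422 = 2110
  Σ(formed) = 2762 kJ
ΔH = Σ(broken) − Σ(formed) = 2740 − 2762 = −22 kJ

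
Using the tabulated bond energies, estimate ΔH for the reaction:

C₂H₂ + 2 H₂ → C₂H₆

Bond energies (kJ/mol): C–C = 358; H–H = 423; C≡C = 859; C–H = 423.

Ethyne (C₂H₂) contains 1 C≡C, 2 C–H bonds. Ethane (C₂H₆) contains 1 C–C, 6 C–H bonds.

ΔH ≈ −345 kJ

Bonds broken (reactants):
  C≡C: 1 × 859 = 859
  C–H: 2 × 423 = 846
  H–H: 2 × 423 = 846
  Σ(broken) = 2551 kJ
Bonds formed (products):
  C–C: 1 × 358 = 358
  C–H: 6 × 423 = 2538
  Σ(formed) = 2896 kJ
ΔH = Σ(broken) − Σ(formed) = 2551 − 2896 = −345 kJ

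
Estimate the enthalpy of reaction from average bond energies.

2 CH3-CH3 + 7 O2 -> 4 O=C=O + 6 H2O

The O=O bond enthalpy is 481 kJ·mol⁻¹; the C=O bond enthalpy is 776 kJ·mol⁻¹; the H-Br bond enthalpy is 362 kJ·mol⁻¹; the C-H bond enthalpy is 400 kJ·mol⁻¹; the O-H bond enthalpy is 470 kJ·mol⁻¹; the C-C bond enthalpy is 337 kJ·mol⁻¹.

Bonds broken (reactants):
  C-C: 2 × 337 = 674
  C-H: 12 × 400 = 4800
  O=O: 7 × 481 = 3367
  Σ(broken) = 8841 kJ
Bonds formed (products):
  C=O: 8 × 776 = 6208
  O-H: 12 × 470 = 5640
  Σ(formed) = 11848 kJ
ΔH = Σ(broken) − Σ(formed) = 8841 − 11848 = −3007 kJ

ΔH ≈ −3007 kJ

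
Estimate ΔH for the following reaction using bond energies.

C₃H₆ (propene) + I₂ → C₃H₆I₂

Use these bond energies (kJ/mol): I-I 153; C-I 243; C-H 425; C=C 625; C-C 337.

Bonds broken (reactants):
  C-C: 1 × 337 = 337
  C-H: 6 × 425 = 2550
  C=C: 1 × 625 = 625
  I-I: 1 × 153 = 153
  Σ(broken) = 3665 kJ
Bonds formed (products):
  C-C: 2 × 337 = 674
  C-H: 6 × 425 = 2550
  C-I: 2 × 243 = 486
  Σ(formed) = 3710 kJ
ΔH = Σ(broken) − Σ(formed) = 3665 − 3710 = −45 kJ

ΔH ≈ −45 kJ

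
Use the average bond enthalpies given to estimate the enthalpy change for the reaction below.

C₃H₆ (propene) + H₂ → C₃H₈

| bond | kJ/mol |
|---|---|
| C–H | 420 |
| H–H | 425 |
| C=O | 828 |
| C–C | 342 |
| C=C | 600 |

ΔH ≈ −157 kJ

Bonds broken (reactants):
  C–C: 1 × 342 = 342
  C–H: 6 × 420 = 2520
  C=C: 1 × 600 = 600
  H–H: 1 × 425 = 425
  Σ(broken) = 3887 kJ
Bonds formed (products):
  C–C: 2 × 342 = 684
  C–H: 8 × 420 = 3360
  Σ(formed) = 4044 kJ
ΔH = Σ(broken) − Σ(formed) = 3887 − 4044 = −157 kJ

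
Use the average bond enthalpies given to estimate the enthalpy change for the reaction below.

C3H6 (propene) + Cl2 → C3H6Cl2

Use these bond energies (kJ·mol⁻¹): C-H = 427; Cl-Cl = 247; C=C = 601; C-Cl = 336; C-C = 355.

ΔH ≈ −179 kJ

Bonds broken (reactants):
  C-C: 1 × 355 = 355
  C-H: 6 × 427 = 2562
  C=C: 1 × 601 = 601
  Cl-Cl: 1 × 247 = 247
  Σ(broken) = 3765 kJ
Bonds formed (products):
  C-C: 2 × 355 = 710
  C-Cl: 2 × 336 = 672
  C-H: 6 × 427 = 2562
  Σ(formed) = 3944 kJ
ΔH = Σ(broken) − Σ(formed) = 3765 − 3944 = −179 kJ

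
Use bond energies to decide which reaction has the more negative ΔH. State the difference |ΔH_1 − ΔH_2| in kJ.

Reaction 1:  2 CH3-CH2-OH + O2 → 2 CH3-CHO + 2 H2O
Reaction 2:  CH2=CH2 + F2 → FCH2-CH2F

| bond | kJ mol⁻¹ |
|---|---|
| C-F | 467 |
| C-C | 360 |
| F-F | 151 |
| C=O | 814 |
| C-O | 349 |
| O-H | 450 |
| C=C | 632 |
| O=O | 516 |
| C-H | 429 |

Reaction 2, by 55 kJ

Reaction 1:
  Bonds broken (reactants):
    C-C: 2 × 360 = 720
    C-H: 10 × 429 = 4290
    C-O: 2 × 349 = 698
    O-H: 2 × 450 = 900
    O=O: 1 × 516 = 516
    Σ(broken) = 7124 kJ
  Bonds formed (products):
    C-C: 2 × 360 = 720
    C-H: 8 × 429 = 3432
    C=O: 2 × 814 = 1628
    O-H: 4 × 450 = 1800
    Σ(formed) = 7580 kJ
  ΔH_1 = 7124 − 7580 = −456 kJ
Reaction 2:
  Bonds broken (reactants):
    C-H: 4 × 429 = 1716
    C=C: 1 × 632 = 632
    F-F: 1 × 151 = 151
    Σ(broken) = 2499 kJ
  Bonds formed (products):
    C-C: 1 × 360 = 360
    C-F: 2 × 467 = 934
    C-H: 4 × 429 = 1716
    Σ(formed) = 3010 kJ
  ΔH_2 = 2499 − 3010 = −511 kJ
ΔH_1 − ΔH_2 = +55 kJ, so reaction 2 has the more negative ΔH; |ΔH_1 − ΔH_2| = 55 kJ.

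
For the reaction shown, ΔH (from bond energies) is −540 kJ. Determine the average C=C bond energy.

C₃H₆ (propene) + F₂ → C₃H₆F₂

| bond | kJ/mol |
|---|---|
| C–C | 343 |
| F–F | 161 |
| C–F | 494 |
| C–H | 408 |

D(C=C) ≈ 630 kJ/mol

Let D be the C=C bond energy.
Σ(broken) = 1×343 + 6×408 + 1×D + 1×161 = 2952 + D
Σ(formed) = 2×343 + 2×494 + 6×408 = 4122
ΔH = Σ(broken) − Σ(formed) = (2952 + D) − (4122) = −1170 + D
Setting this equal to −540 kJ gives D = 630 kJ/mol.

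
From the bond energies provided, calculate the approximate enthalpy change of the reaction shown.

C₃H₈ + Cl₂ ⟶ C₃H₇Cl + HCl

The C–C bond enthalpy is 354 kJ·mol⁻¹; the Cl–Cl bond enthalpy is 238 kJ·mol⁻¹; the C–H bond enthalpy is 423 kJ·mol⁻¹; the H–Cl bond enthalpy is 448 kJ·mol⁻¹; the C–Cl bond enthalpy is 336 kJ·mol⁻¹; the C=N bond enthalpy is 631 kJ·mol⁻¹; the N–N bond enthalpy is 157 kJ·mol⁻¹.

Bonds broken (reactants):
  C–C: 2 × 354 = 708
  C–H: 8 × 423 = 3384
  Cl–Cl: 1 × 238 = 238
  Σ(broken) = 4330 kJ
Bonds formed (products):
  C–C: 2 × 354 = 708
  C–Cl: 1 × 336 = 336
  C–H: 7 × 423 = 2961
  H–Cl: 1 × 448 = 448
  Σ(formed) = 4453 kJ
ΔH = Σ(broken) − Σ(formed) = 4330 − 4453 = −123 kJ

ΔH ≈ −123 kJ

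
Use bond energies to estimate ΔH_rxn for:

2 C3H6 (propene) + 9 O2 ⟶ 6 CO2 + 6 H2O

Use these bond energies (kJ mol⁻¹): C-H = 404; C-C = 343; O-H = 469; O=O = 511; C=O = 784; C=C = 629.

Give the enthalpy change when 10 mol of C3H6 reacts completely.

ΔH = −18225 kJ

Bonds broken (reactants):
  C-C: 2 × 343 = 686
  C-H: 12 × 404 = 4848
  C=C: 2 × 629 = 1258
  O=O: 9 × 511 = 4599
  Σ(broken) = 11391 kJ
Bonds formed (products):
  C=O: 12 × 784 = 9408
  O-H: 12 × 469 = 5628
  Σ(formed) = 15036 kJ
ΔH = Σ(broken) − Σ(formed) = 11391 − 15036 = −3645 kJ
For 5× the reaction as written: 5 × (−3645) = −18225 kJ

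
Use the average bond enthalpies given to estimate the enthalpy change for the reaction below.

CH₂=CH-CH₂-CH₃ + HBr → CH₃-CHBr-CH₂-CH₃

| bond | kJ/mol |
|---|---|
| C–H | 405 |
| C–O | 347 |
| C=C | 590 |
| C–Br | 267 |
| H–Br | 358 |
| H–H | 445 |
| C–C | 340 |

ΔH ≈ −64 kJ

Bonds broken (reactants):
  C–C: 2 × 340 = 680
  C–H: 8 × 405 = 3240
  C=C: 1 × 590 = 590
  H–Br: 1 × 358 = 358
  Σ(broken) = 4868 kJ
Bonds formed (products):
  C–Br: 1 × 267 = 267
  C–C: 3 × 340 = 1020
  C–H: 9 × 405 = 3645
  Σ(formed) = 4932 kJ
ΔH = Σ(broken) − Σ(formed) = 4868 − 4932 = −64 kJ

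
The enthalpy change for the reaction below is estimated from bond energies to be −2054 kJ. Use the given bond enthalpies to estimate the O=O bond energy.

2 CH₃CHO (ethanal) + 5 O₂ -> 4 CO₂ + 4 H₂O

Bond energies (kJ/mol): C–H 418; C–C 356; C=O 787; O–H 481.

D(O=O) ≈ 492 kJ/mol

Let D be the O=O bond energy.
Σ(broken) = 2×356 + 8×418 + 2×787 + 5×D = 5630 + 5D
Σ(formed) = 8×787 + 8×481 = 10144
ΔH = Σ(broken) − Σ(formed) = (5630 + 5D) − (10144) = −4514 + 5D
Setting this equal to −2054 kJ gives 5D = 2460, so D = 492 kJ/mol.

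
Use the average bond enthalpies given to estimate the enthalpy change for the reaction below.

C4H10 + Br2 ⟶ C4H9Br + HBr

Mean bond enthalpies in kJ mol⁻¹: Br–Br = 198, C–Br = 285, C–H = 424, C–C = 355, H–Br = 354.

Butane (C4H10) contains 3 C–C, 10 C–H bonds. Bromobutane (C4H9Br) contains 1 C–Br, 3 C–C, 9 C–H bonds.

Bonds broken (reactants):
  Br–Br: 1 × 198 = 198
  C–C: 3 × 355 = 1065
  C–H: 10 × 424 = 4240
  Σ(broken) = 5503 kJ
Bonds formed (products):
  C–Br: 1 × 285 = 285
  C–C: 3 × 355 = 1065
  C–H: 9 × 424 = 3816
  H–Br: 1 × 354 = 354
  Σ(formed) = 5520 kJ
ΔH = Σ(broken) − Σ(formed) = 5503 − 5520 = −17 kJ

ΔH ≈ −17 kJ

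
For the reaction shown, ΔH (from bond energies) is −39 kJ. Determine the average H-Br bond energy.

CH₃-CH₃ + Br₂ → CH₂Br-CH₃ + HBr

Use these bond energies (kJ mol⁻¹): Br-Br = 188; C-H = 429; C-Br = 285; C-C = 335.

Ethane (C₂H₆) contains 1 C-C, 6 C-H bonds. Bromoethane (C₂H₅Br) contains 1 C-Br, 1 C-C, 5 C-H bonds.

D(H-Br) ≈ 371 kJ/mol

Let D be the H-Br bond energy.
Σ(broken) = 1×188 + 1×335 + 6×429 = 3097
Σ(formed) = 1×285 + 1×335 + 5×429 + 1×D = 2765 + D
ΔH = Σ(broken) − Σ(formed) = (3097) − (2765 + D) = +332 − D
Setting this equal to −39 kJ gives D = 371 kJ/mol.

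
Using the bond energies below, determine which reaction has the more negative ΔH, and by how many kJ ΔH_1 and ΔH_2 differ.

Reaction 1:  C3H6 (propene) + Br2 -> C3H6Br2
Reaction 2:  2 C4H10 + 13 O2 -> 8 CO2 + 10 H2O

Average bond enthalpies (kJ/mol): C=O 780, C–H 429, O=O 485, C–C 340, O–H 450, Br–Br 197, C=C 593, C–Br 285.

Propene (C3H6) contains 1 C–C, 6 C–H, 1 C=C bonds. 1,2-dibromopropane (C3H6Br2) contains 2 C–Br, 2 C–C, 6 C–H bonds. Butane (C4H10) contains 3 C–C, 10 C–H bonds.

Reaction 2, by 4435 kJ

Reaction 1:
  Bonds broken (reactants):
    Br–Br: 1 × 197 = 197
    C–C: 1 × 340 = 340
    C–H: 6 × 429 = 2574
    C=C: 1 × 593 = 593
    Σ(broken) = 3704 kJ
  Bonds formed (products):
    C–Br: 2 × 285 = 570
    C–C: 2 × 340 = 680
    C–H: 6 × 429 = 2574
    Σ(formed) = 3824 kJ
  ΔH_1 = 3704 − 3824 = −120 kJ
Reaction 2:
  Bonds broken (reactants):
    C–C: 6 × 340 = 2040
    C–H: 20 × 429 = 8580
    O=O: 13 × 485 = 6305
    Σ(broken) = 16925 kJ
  Bonds formed (products):
    C=O: 16 × 780 = 12480
    O–H: 20 × 450 = 9000
    Σ(formed) = 21480 kJ
  ΔH_2 = 16925 − 21480 = −4555 kJ
ΔH_1 − ΔH_2 = +4435 kJ, so reaction 2 has the more negative ΔH; |ΔH_1 − ΔH_2| = 4435 kJ.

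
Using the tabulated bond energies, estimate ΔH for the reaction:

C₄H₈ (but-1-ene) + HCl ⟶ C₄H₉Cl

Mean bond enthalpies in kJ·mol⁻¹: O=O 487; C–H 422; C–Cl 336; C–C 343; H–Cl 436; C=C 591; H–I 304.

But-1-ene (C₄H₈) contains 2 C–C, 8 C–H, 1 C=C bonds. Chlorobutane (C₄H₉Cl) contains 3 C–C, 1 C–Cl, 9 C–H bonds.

Bonds broken (reactants):
  C–C: 2 × 343 = 686
  C–H: 8 × 422 = 3376
  C=C: 1 × 591 = 591
  H–Cl: 1 × 436 = 436
  Σ(broken) = 5089 kJ
Bonds formed (products):
  C–C: 3 × 343 = 1029
  C–Cl: 1 × 336 = 336
  C–H: 9 × 422 = 3798
  Σ(formed) = 5163 kJ
ΔH = Σ(broken) − Σ(formed) = 5089 − 5163 = −74 kJ

ΔH ≈ −74 kJ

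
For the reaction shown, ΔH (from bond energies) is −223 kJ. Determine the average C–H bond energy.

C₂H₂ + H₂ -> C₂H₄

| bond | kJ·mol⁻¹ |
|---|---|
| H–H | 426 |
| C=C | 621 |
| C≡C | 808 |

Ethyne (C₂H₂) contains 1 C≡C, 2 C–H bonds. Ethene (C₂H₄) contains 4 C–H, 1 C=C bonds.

D(C–H) ≈ 418 kJ/mol

Let D be the C–H bond energy.
Σ(broken) = 1×808 + 2×D + 1×426 = 1234 + 2D
Σ(formed) = 4×D + 1×621 = 621 + 4D
ΔH = Σ(broken) − Σ(formed) = (1234 + 2D) − (621 + 4D) = +613 − 2D
Setting this equal to −223 kJ gives 2D = 836, so D = 418 kJ/mol.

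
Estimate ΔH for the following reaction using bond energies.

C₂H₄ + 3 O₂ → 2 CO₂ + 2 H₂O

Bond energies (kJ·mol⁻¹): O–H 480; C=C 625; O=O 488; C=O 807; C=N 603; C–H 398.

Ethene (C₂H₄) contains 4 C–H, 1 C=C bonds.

ΔH ≈ −1467 kJ

Bonds broken (reactants):
  C–H: 4 × 398 = 1592
  C=C: 1 × 625 = 625
  O=O: 3 × 488 = 1464
  Σ(broken) = 3681 kJ
Bonds formed (products):
  C=O: 4 × 807 = 3228
  O–H: 4 × 480 = 1920
  Σ(formed) = 5148 kJ
ΔH = Σ(broken) − Σ(formed) = 3681 − 5148 = −1467 kJ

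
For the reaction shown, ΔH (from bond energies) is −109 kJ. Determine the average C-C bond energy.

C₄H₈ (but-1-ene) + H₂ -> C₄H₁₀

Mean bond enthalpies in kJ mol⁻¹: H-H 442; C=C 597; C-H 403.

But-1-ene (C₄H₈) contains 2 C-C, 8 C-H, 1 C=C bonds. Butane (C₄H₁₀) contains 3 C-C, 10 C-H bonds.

D(C-C) ≈ 342 kJ/mol

Let D be the C-C bond energy.
Σ(broken) = 2×D + 8×403 + 1×597 + 1×442 = 4263 + 2D
Σ(formed) = 3×D + 10×403 = 4030 + 3D
ΔH = Σ(broken) − Σ(formed) = (4263 + 2D) − (4030 + 3D) = +233 − D
Setting this equal to −109 kJ gives D = 342 kJ/mol.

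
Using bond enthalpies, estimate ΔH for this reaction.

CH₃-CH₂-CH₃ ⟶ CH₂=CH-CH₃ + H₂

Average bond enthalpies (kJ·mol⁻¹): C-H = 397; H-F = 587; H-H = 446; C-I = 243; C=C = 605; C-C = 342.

Bonds broken (reactants):
  C-C: 2 × 342 = 684
  C-H: 8 × 397 = 3176
  Σ(broken) = 3860 kJ
Bonds formed (products):
  C-C: 1 × 342 = 342
  C-H: 6 × 397 = 2382
  C=C: 1 × 605 = 605
  H-H: 1 × 446 = 446
  Σ(formed) = 3775 kJ
ΔH = Σ(broken) − Σ(formed) = 3860 − 3775 = +85 kJ

ΔH ≈ +85 kJ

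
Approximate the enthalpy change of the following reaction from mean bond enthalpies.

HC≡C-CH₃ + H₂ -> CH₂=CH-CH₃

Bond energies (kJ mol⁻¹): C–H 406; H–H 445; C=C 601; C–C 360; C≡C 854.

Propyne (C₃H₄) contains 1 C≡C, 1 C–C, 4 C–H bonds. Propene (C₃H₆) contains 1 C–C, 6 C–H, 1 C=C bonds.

Bonds broken (reactants):
  C≡C: 1 × 854 = 854
  C–C: 1 × 360 = 360
  C–H: 4 × 406 = 1624
  H–H: 1 × 445 = 445
  Σ(broken) = 3283 kJ
Bonds formed (products):
  C–C: 1 × 360 = 360
  C–H: 6 × 406 = 2436
  C=C: 1 × 601 = 601
  Σ(formed) = 3397 kJ
ΔH = Σ(broken) − Σ(formed) = 3283 − 3397 = −114 kJ

ΔH ≈ −114 kJ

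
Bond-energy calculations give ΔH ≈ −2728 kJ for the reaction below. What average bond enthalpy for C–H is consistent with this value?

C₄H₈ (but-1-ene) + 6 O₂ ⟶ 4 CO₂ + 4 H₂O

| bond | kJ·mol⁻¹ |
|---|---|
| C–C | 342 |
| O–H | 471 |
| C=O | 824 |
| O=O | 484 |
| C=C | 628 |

Let D be the C–H bond energy.
Σ(broken) = 2×342 + 8×D + 1×628 + 6×484 = 4216 + 8D
Σ(formed) = 8×824 + 8×471 = 10360
ΔH = Σ(broken) − Σ(formed) = (4216 + 8D) − (10360) = −6144 + 8D
Setting this equal to −2728 kJ gives 8D = 3416, so D = 427 kJ/mol.

D(C–H) ≈ 427 kJ/mol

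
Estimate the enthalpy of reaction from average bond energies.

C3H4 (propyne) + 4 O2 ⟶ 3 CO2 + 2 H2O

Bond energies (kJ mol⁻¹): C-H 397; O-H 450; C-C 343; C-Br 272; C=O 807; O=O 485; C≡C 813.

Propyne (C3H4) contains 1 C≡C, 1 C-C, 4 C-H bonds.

Bonds broken (reactants):
  C≡C: 1 × 813 = 813
  C-C: 1 × 343 = 343
  C-H: 4 × 397 = 1588
  O=O: 4 × 485 = 1940
  Σ(broken) = 4684 kJ
Bonds formed (products):
  C=O: 6 × 807 = 4842
  O-H: 4 × 450 = 1800
  Σ(formed) = 6642 kJ
ΔH = Σ(broken) − Σ(formed) = 4684 − 6642 = −1958 kJ

ΔH ≈ −1958 kJ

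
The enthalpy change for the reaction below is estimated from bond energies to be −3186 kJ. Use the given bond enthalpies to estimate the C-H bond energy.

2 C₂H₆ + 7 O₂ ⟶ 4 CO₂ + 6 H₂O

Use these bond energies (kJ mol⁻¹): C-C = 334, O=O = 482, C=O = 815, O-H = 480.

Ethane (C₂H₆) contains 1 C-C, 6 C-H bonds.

Let D be the C-H bond energy.
Σ(broken) = 2×334 + 12×D + 7×482 = 4042 + 12D
Σ(formed) = 8×815 + 12×480 = 12280
ΔH = Σ(broken) − Σ(formed) = (4042 + 12D) − (12280) = −8238 + 12D
Setting this equal to −3186 kJ gives 12D = 5052, so D = 421 kJ/mol.

D(C-H) ≈ 421 kJ/mol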